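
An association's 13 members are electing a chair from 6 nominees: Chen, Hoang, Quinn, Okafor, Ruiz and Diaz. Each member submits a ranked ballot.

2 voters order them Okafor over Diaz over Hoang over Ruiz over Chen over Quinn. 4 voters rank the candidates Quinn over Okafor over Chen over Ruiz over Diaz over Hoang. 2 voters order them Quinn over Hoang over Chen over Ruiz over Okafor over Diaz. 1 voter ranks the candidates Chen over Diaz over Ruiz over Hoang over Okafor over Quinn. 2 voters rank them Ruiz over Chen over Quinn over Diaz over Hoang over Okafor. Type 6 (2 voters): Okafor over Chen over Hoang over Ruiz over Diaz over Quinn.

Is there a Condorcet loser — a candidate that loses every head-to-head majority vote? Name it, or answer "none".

Head-to-head results (13 voters):
Chen vs Hoang: Chen, 9–4.
Chen vs Quinn: Chen wins 7–6.
Chen vs Okafor: Chen is ranked higher on 2+1+2 = 5 ballots, Okafor on 8. Okafor wins 8–5.
Chen vs Ruiz: 9 to 4, Chen.
Chen–Diaz: Chen 11–2.
Hoang vs Quinn: Quinn, 8–5.
Hoang vs Okafor: 2+1+2 = 5 for Hoang, 8 for Okafor — Okafor by 8–5.
Hoang vs Ruiz: Ruiz wins 7–6.
Hoang vs Diaz: Hoang is ranked higher on 2+2 = 4 ballots, Diaz on 9. Diaz wins 9–4.
Quinn–Okafor: Quinn 8–5.
Quinn vs Ruiz: 4+2 = 6 for Quinn, 7 for Ruiz — Ruiz by 7–6.
Quinn vs Diaz: Quinn, 8–5.
Okafor–Ruiz: Okafor 8–5.
Okafor–Diaz: Okafor 10–3.
Ruiz vs Diaz: 4+2+2+2 = 10 for Ruiz, 3 for Diaz — Ruiz by 10–3.
Only Hoang has no wins; Hoang is the Condorcet loser.

Hoang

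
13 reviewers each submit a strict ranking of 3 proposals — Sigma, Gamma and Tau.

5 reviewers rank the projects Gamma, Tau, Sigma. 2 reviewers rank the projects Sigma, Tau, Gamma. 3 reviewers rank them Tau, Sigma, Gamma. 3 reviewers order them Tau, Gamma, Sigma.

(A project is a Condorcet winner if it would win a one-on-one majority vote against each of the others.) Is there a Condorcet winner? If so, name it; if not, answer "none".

Check each pair by majority over 13 ballots:
Sigma vs Gamma: Sigma is ranked higher on 2+3 = 5 ballots, Gamma on 8. Gamma wins 8–5.
Sigma vs Tau: 2 to 11, Tau.
Gamma vs Tau: Gamma preferred on 5 ballots; Tau wins 8–5.
Tau defeats every rival head-to-head and is the Condorcet winner.

Tau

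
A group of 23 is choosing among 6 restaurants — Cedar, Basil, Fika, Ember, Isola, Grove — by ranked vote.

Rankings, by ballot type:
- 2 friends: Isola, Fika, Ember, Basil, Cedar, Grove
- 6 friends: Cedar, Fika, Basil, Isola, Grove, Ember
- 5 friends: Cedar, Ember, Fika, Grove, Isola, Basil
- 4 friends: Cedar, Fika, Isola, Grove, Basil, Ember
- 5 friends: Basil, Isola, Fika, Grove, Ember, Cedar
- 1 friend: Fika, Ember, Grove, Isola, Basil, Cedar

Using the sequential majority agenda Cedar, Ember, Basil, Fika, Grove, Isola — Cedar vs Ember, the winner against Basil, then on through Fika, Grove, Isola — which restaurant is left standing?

Cedar

Round 1: Cedar vs Ember — 15–8, Cedar advances.
Round 2: Cedar vs Basil — 15–8, Cedar advances.
Round 3: Cedar vs Fika — 15–8, Cedar advances.
Round 4: Cedar vs Grove — 17–6, Cedar advances.
Round 5: Cedar vs Isola — 15–8, Cedar advances.
The agenda winner is Cedar.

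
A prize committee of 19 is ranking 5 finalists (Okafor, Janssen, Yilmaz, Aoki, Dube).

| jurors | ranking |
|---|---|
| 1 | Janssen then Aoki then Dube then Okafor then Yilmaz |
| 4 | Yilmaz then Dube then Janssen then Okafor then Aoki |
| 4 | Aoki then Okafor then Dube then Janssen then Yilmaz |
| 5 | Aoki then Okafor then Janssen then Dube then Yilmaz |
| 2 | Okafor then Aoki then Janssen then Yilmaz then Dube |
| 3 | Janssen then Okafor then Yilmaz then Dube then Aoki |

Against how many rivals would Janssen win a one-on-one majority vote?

Janssen against each rival (19 jurors):
Janssen vs Okafor: 8 to 11, Okafor.
Janssen–Yilmaz: Janssen 15–4.
Janssen vs Aoki: 8 to 11, Aoki.
Janssen vs Dube: Janssen, 11–8.
Janssen beats Yilmaz, Dube; loses to Okafor, Aoki — 2 pairwise wins.

2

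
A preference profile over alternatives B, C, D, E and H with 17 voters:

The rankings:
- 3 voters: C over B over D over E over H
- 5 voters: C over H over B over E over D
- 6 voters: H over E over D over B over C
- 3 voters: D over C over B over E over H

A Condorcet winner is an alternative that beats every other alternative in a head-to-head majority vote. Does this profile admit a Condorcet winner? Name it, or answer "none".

none

Pairwise majorities:
B–C: C 11–6.
B vs D: D wins 9–8.
B vs E: B wins 11–6.
B–H: H 11–6.
C–D: D 9–8.
C vs E: C wins 11–6.
C vs H: C wins 11–6.
D vs E: E wins 11–6.
D vs H: H, 11–6.
E vs H: H, 11–6.
Every alternative loses at least once (B loses to C; C loses to D; D loses to E; E loses to B; H loses to C). The majority relation contains the cycle B → E → D → B, so there is no Condorcet winner.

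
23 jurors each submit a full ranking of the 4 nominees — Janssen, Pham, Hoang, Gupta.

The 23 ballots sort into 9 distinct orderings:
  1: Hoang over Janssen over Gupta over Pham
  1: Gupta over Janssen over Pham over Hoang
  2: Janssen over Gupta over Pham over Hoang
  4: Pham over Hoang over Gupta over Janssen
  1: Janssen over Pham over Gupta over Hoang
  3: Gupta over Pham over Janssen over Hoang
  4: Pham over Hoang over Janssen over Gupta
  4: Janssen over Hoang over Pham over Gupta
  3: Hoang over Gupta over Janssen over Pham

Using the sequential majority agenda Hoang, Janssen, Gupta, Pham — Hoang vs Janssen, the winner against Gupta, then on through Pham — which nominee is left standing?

Pham

Round 1: Hoang vs Janssen — 12–11, Hoang advances.
Round 2: Hoang vs Gupta — 16–7, Hoang advances.
Round 3: Hoang vs Pham — 8–15, Pham advances.
The agenda winner is Pham.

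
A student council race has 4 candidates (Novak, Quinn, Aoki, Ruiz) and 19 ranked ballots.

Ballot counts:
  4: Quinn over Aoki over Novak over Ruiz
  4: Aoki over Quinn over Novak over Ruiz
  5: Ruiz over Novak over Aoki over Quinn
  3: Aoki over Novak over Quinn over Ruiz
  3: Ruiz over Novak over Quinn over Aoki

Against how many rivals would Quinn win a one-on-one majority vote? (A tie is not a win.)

1

Quinn against each rival (19 voters):
Quinn vs Novak: Quinn preferred on 4+4 = 8 ballots; Novak wins 11–8.
Quinn vs Aoki: 7 to 12, Aoki.
Quinn vs Ruiz: 4+4+3 = 11 for Quinn, 8 for Ruiz — Quinn by 11–8.
Quinn beats Ruiz; loses to Novak, Aoki — 1 pairwise win.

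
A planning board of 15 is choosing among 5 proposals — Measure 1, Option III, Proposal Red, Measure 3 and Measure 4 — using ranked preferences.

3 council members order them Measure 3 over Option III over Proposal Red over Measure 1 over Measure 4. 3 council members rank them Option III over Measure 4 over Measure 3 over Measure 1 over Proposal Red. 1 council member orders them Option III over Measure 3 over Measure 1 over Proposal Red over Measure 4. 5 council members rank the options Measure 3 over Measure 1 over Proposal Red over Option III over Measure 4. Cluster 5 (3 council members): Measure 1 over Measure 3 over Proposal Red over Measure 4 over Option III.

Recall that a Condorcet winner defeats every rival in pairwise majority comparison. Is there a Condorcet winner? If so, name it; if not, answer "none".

Measure 3

Pairwise majorities:
Measure 1 vs Option III: Measure 1 wins 8–7.
Measure 1 vs Proposal Red: Measure 1 wins 12–3.
Measure 1–Measure 3: Measure 3 12–3.
Measure 1 vs Measure 4: Measure 1, 12–3.
Option III–Proposal Red: Proposal Red 8–7.
Option III vs Measure 3: Measure 3, 11–4.
Option III vs Measure 4: Option III wins 12–3.
Proposal Red vs Measure 3: Measure 3 wins 15–0.
Proposal Red vs Measure 4: Proposal Red, 12–3.
Measure 3 vs Measure 4: Measure 3, 12–3.
Only Measure 3 has no losses; Measure 3 is the Condorcet winner.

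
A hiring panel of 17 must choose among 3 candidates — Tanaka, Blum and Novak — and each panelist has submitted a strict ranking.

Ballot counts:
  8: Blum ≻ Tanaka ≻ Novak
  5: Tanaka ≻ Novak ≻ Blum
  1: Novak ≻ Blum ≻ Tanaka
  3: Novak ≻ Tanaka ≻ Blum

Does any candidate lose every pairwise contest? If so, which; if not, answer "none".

Head-to-head results (17 committee members):
Tanaka vs Blum: 5+3 = 8 for Tanaka, 9 for Blum — Blum by 9–8.
Tanaka vs Novak: Tanaka, 13–4.
Blum vs Novak: Novak, 9–8.
Every candidate wins at least one matchup (Tanaka beats Novak; Blum beats Tanaka; Novak beats Blum), so there is no Condorcet loser.

none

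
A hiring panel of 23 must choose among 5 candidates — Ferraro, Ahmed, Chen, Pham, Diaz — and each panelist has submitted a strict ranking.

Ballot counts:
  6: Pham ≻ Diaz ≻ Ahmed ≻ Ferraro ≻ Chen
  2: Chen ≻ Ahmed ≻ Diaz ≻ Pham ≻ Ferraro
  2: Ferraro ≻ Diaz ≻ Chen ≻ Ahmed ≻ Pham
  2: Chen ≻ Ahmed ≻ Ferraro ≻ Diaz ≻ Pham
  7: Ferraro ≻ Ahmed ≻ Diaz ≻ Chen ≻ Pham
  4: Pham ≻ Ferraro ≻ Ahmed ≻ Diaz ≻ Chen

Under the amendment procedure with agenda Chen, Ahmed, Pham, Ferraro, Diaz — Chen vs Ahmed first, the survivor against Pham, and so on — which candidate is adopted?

Ferraro

Round 1: Chen vs Ahmed — 6–17, Ahmed advances.
Round 2: Ahmed vs Pham — 13–10, Ahmed advances.
Round 3: Ahmed vs Ferraro — 10–13, Ferraro advances.
Round 4: Ferraro vs Diaz — 15–8, Ferraro advances.
The agenda winner is Ferraro.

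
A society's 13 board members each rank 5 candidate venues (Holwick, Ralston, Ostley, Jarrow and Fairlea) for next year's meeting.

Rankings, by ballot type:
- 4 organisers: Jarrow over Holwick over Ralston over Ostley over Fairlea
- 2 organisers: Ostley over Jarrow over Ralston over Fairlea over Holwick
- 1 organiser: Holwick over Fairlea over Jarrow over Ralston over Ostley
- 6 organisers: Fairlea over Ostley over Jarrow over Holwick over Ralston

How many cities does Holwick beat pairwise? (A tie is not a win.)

Holwick against each rival (13 organisers):
Holwick–Ralston: Holwick 11–2.
Holwick vs Ostley: Holwick preferred on 4+1 = 5 ballots; Ostley wins 8–5.
Holwick vs Jarrow: Jarrow wins 12–1.
Holwick vs Fairlea: Fairlea wins 8–5.
Holwick beats Ralston; loses to Ostley, Jarrow, Fairlea — 1 pairwise win.

1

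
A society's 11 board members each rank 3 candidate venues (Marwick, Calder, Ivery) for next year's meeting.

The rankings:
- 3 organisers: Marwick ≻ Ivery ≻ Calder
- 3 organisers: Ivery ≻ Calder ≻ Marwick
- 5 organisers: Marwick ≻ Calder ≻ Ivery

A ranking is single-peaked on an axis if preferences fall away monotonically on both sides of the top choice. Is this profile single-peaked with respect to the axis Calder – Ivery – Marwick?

no

Axis positions: Calder=1, Ivery=2, Marwick=3.
Ballot type 1 (peak Marwick at position 3): ranking walks positions 3-2-1, expanding outward from the peak — single-peaked.
Ballot type 2 (peak Ivery at position 2): ranking walks positions 2-1-3, expanding outward from the peak — single-peaked.
Ballot type 3: ranking walks positions 3-1-2; Calder is ranked above Ivery even though Ivery lies between Calder and the peak Marwick on the axis — preferences dip and rise again. Not single-peaked.
Ballot type 3 violates single-peakedness, so the profile is not single-peaked on this axis.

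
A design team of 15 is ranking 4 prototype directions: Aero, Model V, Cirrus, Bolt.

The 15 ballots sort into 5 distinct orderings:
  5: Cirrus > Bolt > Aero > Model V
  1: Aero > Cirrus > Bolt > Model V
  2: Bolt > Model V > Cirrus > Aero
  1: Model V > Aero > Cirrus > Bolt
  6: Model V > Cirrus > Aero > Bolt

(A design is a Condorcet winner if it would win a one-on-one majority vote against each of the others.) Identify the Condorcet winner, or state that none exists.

Head-to-head results (15 engineers):
Aero vs Model V: Aero is ranked higher on 5+1 = 6 ballots, Model V on 9. Model V wins 9–6.
Aero vs Cirrus: 2 to 13, Cirrus.
Aero vs Bolt: 8 to 7, Aero.
Model V vs Cirrus: 9 to 6, Model V.
Model V vs Bolt: 7 to 8, Bolt.
Cirrus vs Bolt: Cirrus preferred on 5+1+1+6 = 13 ballots; Cirrus wins 13–2.
No design is unbeaten: Aero loses to Model V; Model V loses to Bolt; Cirrus loses to Model V; Bolt loses to Aero. In particular Aero > Bolt > Model V > Aero is a majority cycle — no Condorcet winner exists.

none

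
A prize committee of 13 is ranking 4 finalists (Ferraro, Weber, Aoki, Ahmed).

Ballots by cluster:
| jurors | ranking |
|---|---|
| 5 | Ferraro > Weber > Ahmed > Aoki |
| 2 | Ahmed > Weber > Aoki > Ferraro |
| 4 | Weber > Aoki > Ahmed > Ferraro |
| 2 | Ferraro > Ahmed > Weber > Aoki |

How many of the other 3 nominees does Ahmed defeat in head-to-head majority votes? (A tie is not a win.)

1

Ahmed against each rival (13 jurors):
Ahmed vs Ferraro: Ferraro, 7–6.
Ahmed–Weber: Weber 9–4.
Ahmed vs Aoki: Ahmed preferred on 5+2+2 = 9 ballots; Ahmed wins 9–4.
Ahmed beats Aoki; loses to Ferraro, Weber — 1 pairwise win.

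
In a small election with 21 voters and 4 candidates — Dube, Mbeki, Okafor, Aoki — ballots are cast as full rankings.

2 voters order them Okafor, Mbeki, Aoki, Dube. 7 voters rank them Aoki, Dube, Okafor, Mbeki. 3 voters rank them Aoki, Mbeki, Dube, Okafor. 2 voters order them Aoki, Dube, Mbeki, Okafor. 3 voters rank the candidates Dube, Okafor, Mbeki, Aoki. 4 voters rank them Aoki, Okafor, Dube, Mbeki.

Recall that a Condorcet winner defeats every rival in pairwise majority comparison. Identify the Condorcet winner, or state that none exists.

Aoki

Pairwise majorities:
Dube vs Mbeki: Dube is ranked higher on 7+2+3+4 = 16 ballots, Mbeki on 5. Dube wins 16–5.
Dube vs Okafor: Dube preferred on 7+3+2+3 = 15 ballots; Dube wins 15–6.
Dube vs Aoki: Dube is ranked higher on 3 ballots, Aoki on 18. Aoki wins 18–3.
Mbeki vs Okafor: Mbeki is ranked higher on 3+2 = 5 ballots, Okafor on 16. Okafor wins 16–5.
Mbeki vs Aoki: 2+3 = 5 for Mbeki, 16 for Aoki — Aoki by 16–5.
Okafor vs Aoki: Okafor is ranked higher on 2+3 = 5 ballots, Aoki on 16. Aoki wins 16–5.
Aoki beats each of Dube, Mbeki, Okafor — Aoki is the Condorcet winner.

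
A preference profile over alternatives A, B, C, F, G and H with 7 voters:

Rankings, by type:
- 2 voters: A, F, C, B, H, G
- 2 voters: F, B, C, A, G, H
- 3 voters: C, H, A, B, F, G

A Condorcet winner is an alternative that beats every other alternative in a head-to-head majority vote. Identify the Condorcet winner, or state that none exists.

Pairwise majorities:
A vs B: A preferred on 2+3 = 5 ballots; A wins 5–2.
A vs C: A is ranked higher on 2 ballots, C on 5. C wins 5–2.
A vs F: A preferred on 2+3 = 5 ballots; A wins 5–2.
A vs G: 2+2+3 = 7 for A, 0 for G — A by 7–0.
A vs H: 4 to 3, A.
B vs C: 2 for B, 5 for C — C by 5–2.
B vs F: B preferred on 3 ballots; F wins 4–3.
B vs G: B is ranked higher on 2+2+3 = 7 ballots, G on 0. B wins 7–0.
B vs H: B is ranked higher on 2+2 = 4 ballots, H on 3. B wins 4–3.
C vs F: 3 for C, 4 for F — F by 4–3.
C vs G: 2+2+3 = 7 for C, 0 for G — C by 7–0.
C vs H: C is ranked higher on 2+2+3 = 7 ballots, H on 0. C wins 7–0.
F vs G: F is ranked higher on 2+2+3 = 7 ballots, G on 0. F wins 7–0.
F vs H: 2+2 = 4 for F, 3 for H — F by 4–3.
G vs H: G is ranked higher on 2 ballots, H on 5. H wins 5–2.
Each alternative drops at least one matchup (A loses to C; B loses to A; C loses to F; F loses to A; G loses to A; H loses to A); the cycle A > F > C > A rules out a Condorcet winner.

none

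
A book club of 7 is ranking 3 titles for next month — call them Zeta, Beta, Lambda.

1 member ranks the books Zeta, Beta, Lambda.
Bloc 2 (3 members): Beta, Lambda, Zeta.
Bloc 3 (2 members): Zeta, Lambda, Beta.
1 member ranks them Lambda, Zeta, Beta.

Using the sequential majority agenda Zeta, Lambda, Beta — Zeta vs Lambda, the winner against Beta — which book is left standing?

Round 1: Zeta vs Lambda — 3–4, Lambda advances.
Round 2: Lambda vs Beta — 3–4, Beta advances.
Beta survives the agenda.

Beta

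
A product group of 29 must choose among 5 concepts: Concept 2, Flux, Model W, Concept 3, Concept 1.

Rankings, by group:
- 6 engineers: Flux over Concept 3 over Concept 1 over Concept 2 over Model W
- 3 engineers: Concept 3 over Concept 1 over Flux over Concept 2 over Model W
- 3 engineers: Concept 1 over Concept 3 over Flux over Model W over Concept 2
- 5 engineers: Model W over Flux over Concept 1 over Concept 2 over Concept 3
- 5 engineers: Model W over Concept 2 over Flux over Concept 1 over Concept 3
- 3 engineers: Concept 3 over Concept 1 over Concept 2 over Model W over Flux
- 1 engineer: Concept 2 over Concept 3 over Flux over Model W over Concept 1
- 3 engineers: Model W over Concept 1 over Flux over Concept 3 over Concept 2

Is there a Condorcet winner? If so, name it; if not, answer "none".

Pairwise majorities:
Concept 2 vs Flux: Flux wins 20–9.
Concept 2 vs Model W: Model W, 16–13.
Concept 2–Concept 3: Concept 3 18–11.
Concept 2 vs Concept 1: Concept 1, 23–6.
Flux vs Model W: Model W, 16–13.
Flux vs Concept 3: Flux is ranked higher on 6+5+5+3 = 19 ballots, Concept 3 on 10. Flux wins 19–10.
Flux vs Concept 1: Flux wins 17–12.
Model W vs Concept 3: Model W is ranked higher on 5+5+3 = 13 ballots, Concept 3 on 16. Concept 3 wins 16–13.
Model W vs Concept 1: 5+5+1+3 = 14 for Model W, 15 for Concept 1 — Concept 1 by 15–14.
Concept 3 vs Concept 1: Concept 1, 16–13.
Each design drops at least one matchup (Concept 2 loses to Flux; Flux loses to Model W; Model W loses to Concept 3; Concept 3 loses to Flux; Concept 1 loses to Flux); the cycle Flux > Concept 3 > Model W > Flux rules out a Condorcet winner.

none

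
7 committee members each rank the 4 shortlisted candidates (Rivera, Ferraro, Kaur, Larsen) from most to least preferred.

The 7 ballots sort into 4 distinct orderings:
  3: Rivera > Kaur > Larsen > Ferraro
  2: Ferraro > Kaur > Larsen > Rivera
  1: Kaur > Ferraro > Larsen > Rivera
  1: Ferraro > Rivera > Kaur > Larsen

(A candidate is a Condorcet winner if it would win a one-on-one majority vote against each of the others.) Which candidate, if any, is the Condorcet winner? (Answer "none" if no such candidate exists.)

none

Pairwise majorities:
Rivera vs Ferraro: Ferraro wins 4–3.
Rivera vs Kaur: Rivera, 4–3.
Rivera vs Larsen: Rivera wins 4–3.
Ferraro vs Kaur: Kaur wins 4–3.
Ferraro vs Larsen: Ferraro, 4–3.
Kaur–Larsen: Kaur 7–0.
No candidate is unbeaten: Rivera loses to Ferraro; Ferraro loses to Kaur; Kaur loses to Rivera; Larsen loses to Rivera. In particular Rivera > Kaur > Ferraro > Rivera is a majority cycle — no Condorcet winner exists.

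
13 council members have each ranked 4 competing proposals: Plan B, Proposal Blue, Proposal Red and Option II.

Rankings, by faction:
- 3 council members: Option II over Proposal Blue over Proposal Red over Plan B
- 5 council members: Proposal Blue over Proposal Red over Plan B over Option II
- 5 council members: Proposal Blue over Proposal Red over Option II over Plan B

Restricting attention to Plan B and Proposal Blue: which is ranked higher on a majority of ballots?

No ballot ranks Plan B above Proposal Blue: 0.
Ballots ranking Proposal Blue above Plan B: 13 − 0 = 13.
Proposal Blue wins the head-to-head 13–0.

Proposal Blue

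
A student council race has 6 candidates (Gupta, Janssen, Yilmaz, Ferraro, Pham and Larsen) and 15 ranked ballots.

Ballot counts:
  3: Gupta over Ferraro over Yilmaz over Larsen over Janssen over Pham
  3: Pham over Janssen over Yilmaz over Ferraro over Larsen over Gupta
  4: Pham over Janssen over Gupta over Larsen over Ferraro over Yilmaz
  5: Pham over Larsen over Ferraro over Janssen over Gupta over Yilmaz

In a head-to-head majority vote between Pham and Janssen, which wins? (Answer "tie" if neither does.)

Pham

Ballots ranking Pham above Janssen: 3 + 4 + 5 = 12.
Ballots ranking Janssen above Pham: 15 − 12 = 3.
Pham wins the head-to-head 12–3.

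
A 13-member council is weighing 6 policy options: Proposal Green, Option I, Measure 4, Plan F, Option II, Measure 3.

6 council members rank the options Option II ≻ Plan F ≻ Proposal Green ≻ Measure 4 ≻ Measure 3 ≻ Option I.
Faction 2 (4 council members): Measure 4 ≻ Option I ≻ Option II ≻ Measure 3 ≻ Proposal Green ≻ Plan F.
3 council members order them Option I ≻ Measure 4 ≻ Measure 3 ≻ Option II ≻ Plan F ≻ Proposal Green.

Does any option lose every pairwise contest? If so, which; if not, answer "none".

Pairwise majorities:
Proposal Green vs Option I: 6 to 7, Option I.
Proposal Green vs Measure 4: Measure 4, 7–6.
Proposal Green vs Plan F: Plan F, 9–4.
Proposal Green vs Option II: Proposal Green is ranked higher on 0 ballots, Option II on 13. Option II wins 13–0.
Proposal Green vs Measure 3: Proposal Green preferred on 6 ballots; Measure 3 wins 7–6.
Option I–Measure 4: Measure 4 10–3.
Option I–Plan F: Option I 7–6.
Option I vs Option II: 4+3 = 7 for Option I, 6 for Option II — Option I by 7–6.
Option I vs Measure 3: Option I is ranked higher on 4+3 = 7 ballots, Measure 3 on 6. Option I wins 7–6.
Measure 4 vs Plan F: Measure 4 preferred on 4+3 = 7 ballots; Measure 4 wins 7–6.
Measure 4 vs Option II: Measure 4, 7–6.
Measure 4 vs Measure 3: Measure 4, 13–0.
Plan F vs Option II: 0 to 13, Option II.
Plan F vs Measure 3: Measure 3 wins 7–6.
Option II vs Measure 3: 6+4 = 10 for Option II, 3 for Measure 3 — Option II by 10–3.
Proposal Green is beaten in every head-to-head and is the Condorcet loser.

Proposal Green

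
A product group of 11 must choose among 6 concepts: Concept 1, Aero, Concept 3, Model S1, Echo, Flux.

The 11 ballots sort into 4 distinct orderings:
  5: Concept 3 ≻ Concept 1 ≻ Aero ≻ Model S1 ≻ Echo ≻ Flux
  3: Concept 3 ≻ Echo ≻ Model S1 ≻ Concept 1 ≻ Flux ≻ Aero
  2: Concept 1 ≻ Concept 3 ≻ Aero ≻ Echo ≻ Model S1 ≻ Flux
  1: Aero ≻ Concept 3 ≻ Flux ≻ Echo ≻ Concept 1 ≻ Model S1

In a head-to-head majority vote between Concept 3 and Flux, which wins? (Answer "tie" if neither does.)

Concept 3

Ballots ranking Concept 3 above Flux: 5 + 3 + 2 + 1 = 11.
Ballots ranking Flux above Concept 3: 11 − 11 = 0.
Concept 3 wins the head-to-head 11–0.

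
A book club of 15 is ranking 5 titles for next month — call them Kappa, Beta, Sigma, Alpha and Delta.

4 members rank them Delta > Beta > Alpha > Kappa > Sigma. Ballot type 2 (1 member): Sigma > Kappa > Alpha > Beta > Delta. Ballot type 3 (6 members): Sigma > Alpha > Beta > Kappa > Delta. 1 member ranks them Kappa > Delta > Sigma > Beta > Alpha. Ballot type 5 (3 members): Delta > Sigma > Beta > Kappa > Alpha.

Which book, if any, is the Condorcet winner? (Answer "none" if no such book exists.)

none

Pairwise majorities:
Kappa vs Beta: Beta wins 13–2.
Kappa vs Sigma: Sigma, 10–5.
Kappa vs Alpha: Alpha wins 10–5.
Kappa–Delta: Kappa 8–7.
Beta vs Sigma: Beta is ranked higher on 4 ballots, Sigma on 11. Sigma wins 11–4.
Beta vs Alpha: Beta preferred on 4+1+3 = 8 ballots; Beta wins 8–7.
Beta vs Delta: 7 to 8, Delta.
Sigma vs Alpha: Sigma wins 11–4.
Sigma vs Delta: 1+6 = 7 for Sigma, 8 for Delta — Delta by 8–7.
Alpha vs Delta: Alpha is ranked higher on 1+6 = 7 ballots, Delta on 8. Delta wins 8–7.
Each book drops at least one matchup (Kappa loses to Beta; Beta loses to Sigma; Sigma loses to Delta; Alpha loses to Beta; Delta loses to Kappa); the cycle Kappa > Delta > Beta > Kappa rules out a Condorcet winner.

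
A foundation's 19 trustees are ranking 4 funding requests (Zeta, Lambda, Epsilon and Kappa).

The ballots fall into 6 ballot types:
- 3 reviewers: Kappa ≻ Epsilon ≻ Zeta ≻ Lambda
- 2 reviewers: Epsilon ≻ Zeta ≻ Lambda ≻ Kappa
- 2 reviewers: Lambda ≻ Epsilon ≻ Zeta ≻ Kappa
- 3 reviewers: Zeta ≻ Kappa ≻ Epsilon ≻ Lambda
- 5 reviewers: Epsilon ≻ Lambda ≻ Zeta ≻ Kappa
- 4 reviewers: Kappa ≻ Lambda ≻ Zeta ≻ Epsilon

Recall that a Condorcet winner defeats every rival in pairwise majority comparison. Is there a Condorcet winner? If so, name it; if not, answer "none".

none

Pairwise majorities:
Zeta–Lambda: Lambda 11–8.
Zeta vs Epsilon: 3+4 = 7 for Zeta, 12 for Epsilon — Epsilon by 12–7.
Zeta–Kappa: Zeta 12–7.
Lambda vs Epsilon: Epsilon, 13–6.
Lambda vs Kappa: Lambda preferred on 2+2+5 = 9 ballots; Kappa wins 10–9.
Epsilon vs Kappa: 9 to 10, Kappa.
Each project drops at least one matchup (Zeta loses to Lambda; Lambda loses to Epsilon; Epsilon loses to Kappa; Kappa loses to Zeta); the cycle Zeta > Kappa > Lambda > Zeta rules out a Condorcet winner.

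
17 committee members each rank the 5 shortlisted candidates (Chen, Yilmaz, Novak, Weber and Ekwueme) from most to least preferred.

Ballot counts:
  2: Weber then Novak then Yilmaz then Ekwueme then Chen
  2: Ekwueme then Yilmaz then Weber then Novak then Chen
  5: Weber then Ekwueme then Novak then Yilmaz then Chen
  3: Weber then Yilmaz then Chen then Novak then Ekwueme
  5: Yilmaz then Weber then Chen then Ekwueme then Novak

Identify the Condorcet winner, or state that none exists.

Head-to-head results (17 committee members):
Chen–Yilmaz: Yilmaz 17–0.
Chen–Novak: Novak 9–8.
Chen vs Weber: Weber, 17–0.
Chen vs Ekwueme: Ekwueme, 9–8.
Yilmaz vs Novak: Yilmaz, 10–7.
Yilmaz vs Weber: Weber wins 10–7.
Yilmaz–Ekwueme: Yilmaz 10–7.
Novak vs Weber: Weber wins 17–0.
Novak vs Ekwueme: Ekwueme wins 12–5.
Weber vs Ekwueme: Weber, 15–2.
Weber beats each of Chen, Yilmaz, Novak, Ekwueme — Weber is the Condorcet winner.

Weber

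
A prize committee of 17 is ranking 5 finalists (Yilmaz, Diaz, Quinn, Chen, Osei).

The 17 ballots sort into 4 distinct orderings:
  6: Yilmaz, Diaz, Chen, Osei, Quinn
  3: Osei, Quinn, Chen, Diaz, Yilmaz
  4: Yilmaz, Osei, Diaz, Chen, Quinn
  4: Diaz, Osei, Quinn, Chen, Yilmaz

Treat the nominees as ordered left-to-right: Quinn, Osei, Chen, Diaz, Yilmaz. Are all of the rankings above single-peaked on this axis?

no

Axis positions: Quinn=1, Osei=2, Chen=3, Diaz=4, Yilmaz=5.
Type 1 (peak Yilmaz at position 5): ranking walks positions 5-4-3-2-1, expanding outward from the peak — single-peaked.
Type 2 (peak Osei at position 2): ranking walks positions 2-1-3-4-5, expanding outward from the peak — single-peaked.
Type 3: ranking walks positions 5-2-4-3-1; Osei is ranked above Diaz even though Diaz lies between Osei and the peak Yilmaz on the axis — preferences dip and rise again. Not single-peaked.
Type 4: ranking walks positions 4-2-1-3-5; Osei is ranked above Chen even though Chen lies between Osei and the peak Diaz on the axis — preferences dip and rise again. Not single-peaked.
Type 3 violates single-peakedness, so the profile is not single-peaked on this axis.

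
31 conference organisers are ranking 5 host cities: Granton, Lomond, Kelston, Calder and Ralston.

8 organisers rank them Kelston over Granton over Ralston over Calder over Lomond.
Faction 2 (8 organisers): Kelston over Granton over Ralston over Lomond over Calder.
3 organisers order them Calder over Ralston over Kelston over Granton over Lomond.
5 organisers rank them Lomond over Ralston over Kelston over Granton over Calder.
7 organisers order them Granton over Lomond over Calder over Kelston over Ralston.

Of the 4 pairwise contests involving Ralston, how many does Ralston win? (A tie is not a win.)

2

Ralston against each rival (31 organisers):
Ralston–Granton: Granton 23–8.
Ralston vs Lomond: 8+8+3 = 19 for Ralston, 12 for Lomond — Ralston by 19–12.
Ralston vs Kelston: Kelston wins 23–8.
Ralston vs Calder: Ralston wins 21–10.
Ralston beats Lomond, Calder; loses to Granton, Kelston — 2 pairwise wins.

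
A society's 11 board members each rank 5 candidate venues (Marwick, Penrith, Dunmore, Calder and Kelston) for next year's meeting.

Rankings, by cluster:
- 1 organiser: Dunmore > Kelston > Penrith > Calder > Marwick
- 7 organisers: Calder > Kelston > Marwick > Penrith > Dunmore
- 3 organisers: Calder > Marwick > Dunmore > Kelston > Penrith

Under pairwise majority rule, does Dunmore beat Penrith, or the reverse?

Penrith

Ballots ranking Dunmore above Penrith: 1 + 3 = 4.
Ballots ranking Penrith above Dunmore: 11 − 4 = 7.
Penrith wins the head-to-head 7–4.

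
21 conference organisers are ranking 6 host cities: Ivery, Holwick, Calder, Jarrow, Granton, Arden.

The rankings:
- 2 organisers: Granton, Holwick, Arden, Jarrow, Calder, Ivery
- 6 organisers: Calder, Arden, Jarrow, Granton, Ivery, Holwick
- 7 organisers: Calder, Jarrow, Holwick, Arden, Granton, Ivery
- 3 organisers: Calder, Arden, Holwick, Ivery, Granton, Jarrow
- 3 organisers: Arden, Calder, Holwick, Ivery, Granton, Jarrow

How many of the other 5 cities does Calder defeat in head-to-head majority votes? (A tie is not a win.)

Calder against each rival (21 organisers):
Calder vs Ivery: Calder is ranked higher on 2+6+7+3+3 = 21 ballots, Ivery on 0. Calder wins 21–0.
Calder vs Holwick: 6+7+3+3 = 19 for Calder, 2 for Holwick — Calder by 19–2.
Calder–Jarrow: Calder 19–2.
Calder vs Granton: Calder, 19–2.
Calder–Arden: Calder 16–5.
Calder beats Ivery, Holwick, Jarrow, Granton, Arden — 5 pairwise wins.

5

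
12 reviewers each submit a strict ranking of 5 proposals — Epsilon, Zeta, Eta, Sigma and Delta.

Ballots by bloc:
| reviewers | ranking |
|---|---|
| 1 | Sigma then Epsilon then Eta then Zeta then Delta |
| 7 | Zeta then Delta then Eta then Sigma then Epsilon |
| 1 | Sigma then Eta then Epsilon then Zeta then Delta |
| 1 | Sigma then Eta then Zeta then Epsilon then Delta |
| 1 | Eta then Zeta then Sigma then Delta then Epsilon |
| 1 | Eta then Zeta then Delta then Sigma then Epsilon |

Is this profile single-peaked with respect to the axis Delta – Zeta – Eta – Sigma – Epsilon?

yes

Axis positions: Delta=1, Zeta=2, Eta=3, Sigma=4, Epsilon=5.
Bloc 1 (peak Sigma at position 4): ranking walks positions 4-5-3-2-1, expanding outward from the peak — single-peaked.
Bloc 2 (peak Zeta at position 2): ranking walks positions 2-1-3-4-5, expanding outward from the peak — single-peaked.
Bloc 3 (peak Sigma at position 4): ranking walks positions 4-3-5-2-1, expanding outward from the peak — single-peaked.
Bloc 4 (peak Sigma at position 4): ranking walks positions 4-3-2-5-1, expanding outward from the peak — single-peaked.
Bloc 5 (peak Eta at position 3): ranking walks positions 3-2-4-1-5, expanding outward from the peak — single-peaked.
Bloc 6 (peak Eta at position 3): ranking walks positions 3-2-1-4-5, expanding outward from the peak — single-peaked.
Every ranking is single-peaked on this axis.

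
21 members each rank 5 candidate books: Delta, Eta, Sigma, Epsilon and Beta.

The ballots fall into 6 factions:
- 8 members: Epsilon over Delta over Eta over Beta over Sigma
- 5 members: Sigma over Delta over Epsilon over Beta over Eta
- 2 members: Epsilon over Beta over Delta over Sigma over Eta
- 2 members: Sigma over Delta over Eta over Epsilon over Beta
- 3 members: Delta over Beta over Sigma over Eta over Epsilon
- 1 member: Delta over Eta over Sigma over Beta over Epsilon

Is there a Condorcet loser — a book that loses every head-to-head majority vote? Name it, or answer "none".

Pairwise majorities:
Delta vs Eta: 8+5+2+2+3+1 = 21 for Delta, 0 for Eta — Delta by 21–0.
Delta vs Sigma: Delta, 14–7.
Delta vs Epsilon: 5+2+3+1 = 11 for Delta, 10 for Epsilon — Delta by 11–10.
Delta vs Beta: Delta preferred on 8+5+2+3+1 = 19 ballots; Delta wins 19–2.
Eta vs Sigma: Sigma, 12–9.
Eta vs Epsilon: Epsilon wins 15–6.
Eta vs Beta: Eta, 11–10.
Sigma vs Epsilon: Sigma preferred on 5+2+3+1 = 11 ballots; Sigma wins 11–10.
Sigma vs Beta: Beta wins 13–8.
Epsilon vs Beta: Epsilon, 17–4.
Each book has at least one pairwise win (Delta beats Eta; Eta beats Beta; Sigma beats Eta; Epsilon beats Eta; Beta beats Sigma) — no Condorcet loser.

none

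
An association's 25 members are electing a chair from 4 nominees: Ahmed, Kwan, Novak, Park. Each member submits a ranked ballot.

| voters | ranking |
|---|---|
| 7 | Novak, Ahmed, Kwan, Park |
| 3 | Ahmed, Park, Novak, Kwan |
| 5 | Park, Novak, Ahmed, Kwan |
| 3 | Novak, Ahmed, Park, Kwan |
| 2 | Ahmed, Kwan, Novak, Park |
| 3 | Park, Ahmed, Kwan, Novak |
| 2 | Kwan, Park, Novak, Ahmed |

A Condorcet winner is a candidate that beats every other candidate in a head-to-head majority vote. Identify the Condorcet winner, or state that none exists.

none

Pairwise majorities:
Ahmed vs Kwan: 23 to 2, Ahmed.
Ahmed vs Novak: Ahmed preferred on 3+2+3 = 8 ballots; Novak wins 17–8.
Ahmed vs Park: 15 to 10, Ahmed.
Kwan vs Novak: 7 to 18, Novak.
Kwan vs Park: Kwan is ranked higher on 7+2+2 = 11 ballots, Park on 14. Park wins 14–11.
Novak vs Park: Novak preferred on 7+3+2 = 12 ballots; Park wins 13–12.
Each candidate drops at least one matchup (Ahmed loses to Novak; Kwan loses to Ahmed; Novak loses to Park; Park loses to Ahmed); the cycle Ahmed > Park > Novak > Ahmed rules out a Condorcet winner.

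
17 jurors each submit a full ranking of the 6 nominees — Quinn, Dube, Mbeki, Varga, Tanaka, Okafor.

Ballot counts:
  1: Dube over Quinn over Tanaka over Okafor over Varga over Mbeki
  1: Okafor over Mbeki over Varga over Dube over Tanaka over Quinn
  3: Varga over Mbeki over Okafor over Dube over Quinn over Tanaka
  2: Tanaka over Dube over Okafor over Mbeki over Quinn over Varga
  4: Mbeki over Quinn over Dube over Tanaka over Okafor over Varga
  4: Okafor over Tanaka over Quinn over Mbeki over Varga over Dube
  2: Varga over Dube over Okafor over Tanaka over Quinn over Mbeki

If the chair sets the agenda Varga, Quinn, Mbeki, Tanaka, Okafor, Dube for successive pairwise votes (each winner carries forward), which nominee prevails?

Round 1: Varga vs Quinn — 6–11, Quinn advances.
Round 2: Quinn vs Mbeki — 7–10, Mbeki advances.
Round 3: Mbeki vs Tanaka — 8–9, Tanaka advances.
Round 4: Tanaka vs Okafor — 7–10, Okafor advances.
Round 5: Okafor vs Dube — 8–9, Dube advances.
The agenda winner is Dube.

Dube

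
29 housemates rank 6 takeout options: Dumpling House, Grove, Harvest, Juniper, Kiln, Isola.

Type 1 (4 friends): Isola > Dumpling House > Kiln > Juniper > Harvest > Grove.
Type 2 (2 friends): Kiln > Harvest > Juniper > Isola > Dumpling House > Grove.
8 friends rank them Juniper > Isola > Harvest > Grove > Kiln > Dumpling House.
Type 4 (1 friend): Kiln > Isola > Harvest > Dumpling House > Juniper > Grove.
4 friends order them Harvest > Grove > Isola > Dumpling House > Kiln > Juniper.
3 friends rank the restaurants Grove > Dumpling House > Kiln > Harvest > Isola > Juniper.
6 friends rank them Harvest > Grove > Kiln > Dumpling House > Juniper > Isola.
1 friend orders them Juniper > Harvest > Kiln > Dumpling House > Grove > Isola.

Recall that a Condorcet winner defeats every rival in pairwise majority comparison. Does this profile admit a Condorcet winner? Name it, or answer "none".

Check each pair by majority over 29 ballots:
Dumpling House–Grove: Grove 21–8.
Dumpling House vs Harvest: Harvest, 22–7.
Dumpling House vs Juniper: 18 to 11, Dumpling House.
Dumpling House vs Kiln: Dumpling House preferred on 4+4+3 = 11 ballots; Kiln wins 18–11.
Dumpling House vs Isola: 10 to 19, Isola.
Grove–Harvest: Harvest 26–3.
Grove–Juniper: Juniper 16–13.
Grove vs Kiln: Grove, 21–8.
Grove vs Isola: 14 to 15, Isola.
Harvest vs Juniper: 16 to 13, Harvest.
Harvest vs Kiln: Harvest, 19–10.
Harvest vs Isola: Harvest wins 16–13.
Juniper vs Kiln: 9 to 20, Kiln.
Juniper vs Isola: 17 to 12, Juniper.
Kiln vs Isola: Kiln is ranked higher on 2+1+3+6+1 = 13 ballots, Isola on 16. Isola wins 16–13.
Harvest beats each of Dumpling House, Grove, Juniper, Kiln, Isola — Harvest is the Condorcet winner.

Harvest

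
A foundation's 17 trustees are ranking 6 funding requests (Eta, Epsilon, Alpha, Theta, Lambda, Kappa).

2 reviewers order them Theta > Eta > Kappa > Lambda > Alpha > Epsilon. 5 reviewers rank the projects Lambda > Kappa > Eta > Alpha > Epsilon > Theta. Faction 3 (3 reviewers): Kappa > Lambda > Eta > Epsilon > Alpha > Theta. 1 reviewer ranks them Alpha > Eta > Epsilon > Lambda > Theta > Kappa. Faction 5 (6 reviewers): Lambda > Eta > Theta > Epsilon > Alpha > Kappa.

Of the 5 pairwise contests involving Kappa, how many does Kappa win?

Kappa against each rival (17 reviewers):
Kappa vs Eta: Eta wins 9–8.
Kappa vs Epsilon: 2+5+3 = 10 for Kappa, 7 for Epsilon — Kappa by 10–7.
Kappa vs Alpha: Kappa is ranked higher on 2+5+3 = 10 ballots, Alpha on 7. Kappa wins 10–7.
Kappa vs Theta: 5+3 = 8 for Kappa, 9 for Theta — Theta by 9–8.
Kappa vs Lambda: Lambda wins 12–5.
Kappa beats Epsilon, Alpha; loses to Eta, Theta, Lambda — 2 pairwise wins.

2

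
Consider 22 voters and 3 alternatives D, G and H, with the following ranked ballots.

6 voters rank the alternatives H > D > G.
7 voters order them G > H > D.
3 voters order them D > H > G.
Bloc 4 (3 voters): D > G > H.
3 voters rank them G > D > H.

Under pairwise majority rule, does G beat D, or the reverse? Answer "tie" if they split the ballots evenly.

D

Ballots ranking G above D: 7 + 3 = 10.
Ballots ranking D above G: 22 − 10 = 12.
D wins the head-to-head 12–10.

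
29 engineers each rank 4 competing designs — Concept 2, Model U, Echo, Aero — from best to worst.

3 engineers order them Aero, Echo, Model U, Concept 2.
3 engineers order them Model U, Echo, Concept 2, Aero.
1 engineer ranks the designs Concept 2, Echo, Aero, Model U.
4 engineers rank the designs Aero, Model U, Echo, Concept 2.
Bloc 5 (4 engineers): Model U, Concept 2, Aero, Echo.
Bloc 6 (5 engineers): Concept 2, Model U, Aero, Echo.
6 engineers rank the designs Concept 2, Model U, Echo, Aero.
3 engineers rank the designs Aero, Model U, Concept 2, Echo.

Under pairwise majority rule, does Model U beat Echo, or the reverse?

Ballots ranking Model U above Echo: 3 + 4 + 4 + 5 + 6 + 3 = 25.
Ballots ranking Echo above Model U: 29 − 25 = 4.
Model U wins the head-to-head 25–4.

Model U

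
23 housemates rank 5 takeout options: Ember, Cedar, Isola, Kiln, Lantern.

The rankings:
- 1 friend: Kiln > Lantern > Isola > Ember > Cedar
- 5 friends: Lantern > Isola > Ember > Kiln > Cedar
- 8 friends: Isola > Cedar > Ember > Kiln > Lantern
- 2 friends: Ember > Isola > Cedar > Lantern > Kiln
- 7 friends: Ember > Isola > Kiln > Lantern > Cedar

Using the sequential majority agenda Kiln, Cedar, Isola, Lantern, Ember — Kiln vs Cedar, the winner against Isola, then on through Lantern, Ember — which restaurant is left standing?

Isola

Round 1: Kiln vs Cedar — 13–10, Kiln advances.
Round 2: Kiln vs Isola — 1–22, Isola advances.
Round 3: Isola vs Lantern — 17–6, Isola advances.
Round 4: Isola vs Ember — 14–9, Isola advances.
The agenda winner is Isola.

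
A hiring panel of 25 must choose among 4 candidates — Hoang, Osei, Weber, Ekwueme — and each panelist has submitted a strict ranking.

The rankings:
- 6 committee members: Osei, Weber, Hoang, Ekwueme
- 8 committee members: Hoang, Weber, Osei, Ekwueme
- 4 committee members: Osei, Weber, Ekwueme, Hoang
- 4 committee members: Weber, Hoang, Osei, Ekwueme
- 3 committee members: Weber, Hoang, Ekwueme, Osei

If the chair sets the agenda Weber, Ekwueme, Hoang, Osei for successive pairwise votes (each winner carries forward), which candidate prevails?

Weber

Round 1: Weber vs Ekwueme — 25–0, Weber advances.
Round 2: Weber vs Hoang — 17–8, Weber advances.
Round 3: Weber vs Osei — 15–10, Weber advances.
The agenda winner is Weber.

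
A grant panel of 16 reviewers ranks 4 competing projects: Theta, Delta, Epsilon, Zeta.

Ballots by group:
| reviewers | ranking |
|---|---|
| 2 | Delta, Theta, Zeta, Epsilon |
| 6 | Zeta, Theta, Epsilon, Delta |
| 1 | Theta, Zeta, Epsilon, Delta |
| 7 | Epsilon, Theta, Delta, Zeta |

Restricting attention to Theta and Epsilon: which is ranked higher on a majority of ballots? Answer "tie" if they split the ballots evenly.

Ballots ranking Theta above Epsilon: 2 + 6 + 1 = 9.
Ballots ranking Epsilon above Theta: 16 − 9 = 7.
Theta wins the head-to-head 9–7.

Theta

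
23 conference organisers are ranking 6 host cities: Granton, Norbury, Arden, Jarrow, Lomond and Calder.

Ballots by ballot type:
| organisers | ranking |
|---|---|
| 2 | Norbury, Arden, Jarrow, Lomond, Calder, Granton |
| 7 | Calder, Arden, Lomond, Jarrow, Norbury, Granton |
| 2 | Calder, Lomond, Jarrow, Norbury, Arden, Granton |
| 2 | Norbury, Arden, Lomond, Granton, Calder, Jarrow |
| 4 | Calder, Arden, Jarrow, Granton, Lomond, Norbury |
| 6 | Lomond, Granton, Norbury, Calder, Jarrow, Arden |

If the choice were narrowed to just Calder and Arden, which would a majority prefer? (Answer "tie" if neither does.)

Ballots ranking Calder above Arden: 7 + 2 + 4 + 6 = 19.
Ballots ranking Arden above Calder: 23 − 19 = 4.
Calder wins the head-to-head 19–4.

Calder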